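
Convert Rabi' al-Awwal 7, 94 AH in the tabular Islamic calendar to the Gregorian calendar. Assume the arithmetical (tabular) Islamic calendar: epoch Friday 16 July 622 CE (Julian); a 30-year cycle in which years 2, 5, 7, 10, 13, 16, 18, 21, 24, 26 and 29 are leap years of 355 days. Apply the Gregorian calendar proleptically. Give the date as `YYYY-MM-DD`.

Julian Day Number of the source date = 1981461.
Converting JDN 1981461 to the Gregorian calendar gives 15 December 712 CE.

0712-12-15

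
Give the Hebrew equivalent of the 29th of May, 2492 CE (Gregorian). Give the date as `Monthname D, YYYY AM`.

Sivan 3, 6252 AM

Julian Day Number of the source date = 2631394.
Converting JDN 2631394 to the Hebrew calendar gives 3 Sivan 6252 AM.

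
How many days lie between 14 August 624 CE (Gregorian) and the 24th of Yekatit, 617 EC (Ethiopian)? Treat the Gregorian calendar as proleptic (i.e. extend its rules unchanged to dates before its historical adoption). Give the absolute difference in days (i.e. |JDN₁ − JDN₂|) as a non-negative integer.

First date → JDN 1949197; second date → JDN 1949388.
The interval is |1949197 − 1949388| = 191 days.

191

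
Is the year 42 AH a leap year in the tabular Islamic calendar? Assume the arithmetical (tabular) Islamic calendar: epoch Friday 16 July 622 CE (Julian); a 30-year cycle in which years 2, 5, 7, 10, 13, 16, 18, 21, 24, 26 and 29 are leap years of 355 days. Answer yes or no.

Year 42 AH is year 12 of its 30-year cycle; leap positions are 2, 5, 7, 10, 13, 16, 18, 21, 24, 26, 29, so it is a common year (354 days).

no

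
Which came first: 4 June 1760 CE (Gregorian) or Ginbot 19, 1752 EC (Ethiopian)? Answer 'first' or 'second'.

First date → JDN 2364042; second date → JDN 2364032.
JDN 2364032 < JDN 2364042, so the second date is earlier.

second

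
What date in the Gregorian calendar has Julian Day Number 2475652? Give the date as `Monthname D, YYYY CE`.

Counting from JDN 2299161 = 15 Oct 1582 gives an offset of 176491 days.

January 1, 2066 CE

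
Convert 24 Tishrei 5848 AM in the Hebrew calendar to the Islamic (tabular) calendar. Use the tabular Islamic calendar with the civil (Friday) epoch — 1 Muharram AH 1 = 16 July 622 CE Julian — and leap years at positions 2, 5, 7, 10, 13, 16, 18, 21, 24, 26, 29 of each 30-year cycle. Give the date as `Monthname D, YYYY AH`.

The source date corresponds to 20 October 2087 in the Gregorian calendar (JDN 2483614).
That day falls on 22 Rabi' al-Awwal 1511 AH in the tabular Islamic calendar.

Rabi' al-Awwal 22, 1511 AH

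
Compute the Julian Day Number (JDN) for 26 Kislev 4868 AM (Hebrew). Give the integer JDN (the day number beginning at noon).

2125736

Equivalently 20 December 1107 (proleptic Gregorian).
JDN 2299161 is 15 October 1582 CE (Gregorian); the target day is −173425 days from there, so JDN = 2125736.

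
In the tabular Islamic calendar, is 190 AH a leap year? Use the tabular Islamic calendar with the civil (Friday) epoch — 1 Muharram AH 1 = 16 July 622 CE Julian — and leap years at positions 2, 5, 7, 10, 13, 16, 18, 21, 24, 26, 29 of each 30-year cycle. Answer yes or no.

Year 190 AH is year 10 of its 30-year cycle; leap positions are 2, 5, 7, 10, 13, 16, 18, 21, 24, 26, 29, so it is a leap year (355 days).

yes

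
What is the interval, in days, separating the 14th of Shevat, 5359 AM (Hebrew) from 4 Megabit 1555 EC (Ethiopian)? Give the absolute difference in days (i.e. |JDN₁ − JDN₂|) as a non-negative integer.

13120

JDN of the first date = 2305122.
JDN of the second date = 2292002.
|2292002 − 2305122| = 13120.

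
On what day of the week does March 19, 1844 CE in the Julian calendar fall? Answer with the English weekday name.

This is JDN 2394657 (31 March 1844 Gregorian).
Since JDN mod 7 = 6 (0 = Monday), the day is Sunday.

Sunday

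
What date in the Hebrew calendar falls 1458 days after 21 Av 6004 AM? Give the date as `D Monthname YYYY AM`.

2 Elul 6008 AM

The starting date is JDN 2540901; 2540901 + 1458 = 2542359.
JDN 2542359 corresponds to 2 Elul 6008 AM.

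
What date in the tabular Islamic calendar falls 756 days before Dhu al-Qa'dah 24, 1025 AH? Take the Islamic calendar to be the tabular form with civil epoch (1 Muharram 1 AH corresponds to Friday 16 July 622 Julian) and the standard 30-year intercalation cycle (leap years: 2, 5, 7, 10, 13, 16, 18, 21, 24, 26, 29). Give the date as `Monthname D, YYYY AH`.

Shawwal 5, 1023 AH

The starting date is JDN 2311629; 2311629 − 756 = 2310873.
JDN 2310873 corresponds to Shawwal 5, 1023 AH.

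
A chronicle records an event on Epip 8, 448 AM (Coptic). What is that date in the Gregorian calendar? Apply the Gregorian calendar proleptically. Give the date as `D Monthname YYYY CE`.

6 July 732 CE

Both dates share Julian Day Number 1988604; in the Gregorian calendar that is 6 July 732 CE.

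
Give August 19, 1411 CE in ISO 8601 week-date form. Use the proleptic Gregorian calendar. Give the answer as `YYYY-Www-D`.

The weekday is Monday (ISO weekday 1).
That Monday belongs to ISO week 34 of ISO year 1411.

1411-W34-1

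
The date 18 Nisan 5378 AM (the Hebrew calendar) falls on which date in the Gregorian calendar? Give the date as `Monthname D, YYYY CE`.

Both dates share Julian Day Number 2312125; in the Gregorian calendar that is 13 April 1618 CE.

April 13, 1618 CE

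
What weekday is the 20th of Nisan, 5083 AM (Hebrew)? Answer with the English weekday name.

Sunday

In the proleptic Gregorian calendar this is 4 April 1323 (JDN 2204369).
Since JDN mod 7 = 6 (0 = Monday), the day is Sunday.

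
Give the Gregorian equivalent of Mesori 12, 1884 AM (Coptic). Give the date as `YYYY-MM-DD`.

Julian Day Number of the source date = 2513137.
Converting JDN 2513137 to the Gregorian calendar gives 19 August 2168 CE.

2168-08-19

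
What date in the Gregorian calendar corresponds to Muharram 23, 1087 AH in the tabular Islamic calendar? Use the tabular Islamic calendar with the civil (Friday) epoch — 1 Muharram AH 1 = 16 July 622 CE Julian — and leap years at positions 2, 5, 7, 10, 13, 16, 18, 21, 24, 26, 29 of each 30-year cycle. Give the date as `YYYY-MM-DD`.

1676-04-07

Julian Day Number of the source date = 2333304.
Converting JDN 2333304 to the Gregorian calendar gives 7 April 1676 CE.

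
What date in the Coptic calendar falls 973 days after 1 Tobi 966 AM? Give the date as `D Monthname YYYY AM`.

3 Pi Kogi Enavot 968 AM

The starting date is JDN 2177616; 2177616 + 973 = 2178589.
JDN 2178589 corresponds to 3 Pi Kogi Enavot 968 AM.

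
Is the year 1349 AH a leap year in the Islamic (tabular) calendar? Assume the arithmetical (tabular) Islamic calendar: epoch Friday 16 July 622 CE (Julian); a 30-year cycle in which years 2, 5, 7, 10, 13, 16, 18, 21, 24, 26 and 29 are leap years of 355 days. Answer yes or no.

Year 1349 AH is year 29 of its 30-year cycle; leap positions are 2, 5, 7, 10, 13, 16, 18, 21, 24, 26, 29, so it is a leap year (355 days).

yes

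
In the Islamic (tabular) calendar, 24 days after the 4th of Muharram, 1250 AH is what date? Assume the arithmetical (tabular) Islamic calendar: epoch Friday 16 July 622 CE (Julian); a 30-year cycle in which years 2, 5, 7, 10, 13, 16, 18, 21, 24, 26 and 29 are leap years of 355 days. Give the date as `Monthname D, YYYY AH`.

Counting 24 days forward from JDN 2391047 reaches JDN 2391071, which is Muharram 28, 1250 AH.

Muharram 28, 1250 AH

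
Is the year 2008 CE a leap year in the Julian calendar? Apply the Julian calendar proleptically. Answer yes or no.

2008 mod 4 = 0, so it is a leap year in the Julian calendar.

yes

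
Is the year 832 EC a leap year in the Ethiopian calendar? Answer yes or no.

832 mod 4 = 0; in the Ethiopian calendar a year is leap when year mod 4 = 3, so it is a common year.

no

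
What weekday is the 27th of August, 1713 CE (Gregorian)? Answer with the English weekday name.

Sunday

JDN 2346959 mod 7 = 6, and JDN 0 was a Monday, so this is a Sunday.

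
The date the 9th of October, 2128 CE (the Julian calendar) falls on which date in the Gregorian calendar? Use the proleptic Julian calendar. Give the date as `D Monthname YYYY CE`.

23 October 2128 CE

At this point the Julian calendar is 14 days behind the Gregorian.
9 October 2128 Julian + 14 days → 23 October 2128 Gregorian.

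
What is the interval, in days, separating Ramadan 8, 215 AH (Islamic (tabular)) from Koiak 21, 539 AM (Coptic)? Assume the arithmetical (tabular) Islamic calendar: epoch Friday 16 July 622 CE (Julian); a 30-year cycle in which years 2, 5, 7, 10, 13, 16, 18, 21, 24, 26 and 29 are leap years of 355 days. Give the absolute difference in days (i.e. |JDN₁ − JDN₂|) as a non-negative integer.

First date → JDN 2024517; second date → JDN 2021644.
The interval is |2024517 − 2021644| = 2873 days.

2873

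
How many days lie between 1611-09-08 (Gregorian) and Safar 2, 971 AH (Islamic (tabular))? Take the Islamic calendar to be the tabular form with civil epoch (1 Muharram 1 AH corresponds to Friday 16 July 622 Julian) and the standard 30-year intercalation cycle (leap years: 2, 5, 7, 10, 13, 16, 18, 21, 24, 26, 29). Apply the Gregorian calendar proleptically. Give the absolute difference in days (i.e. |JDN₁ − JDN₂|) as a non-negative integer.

JDN of the first date = 2309716.
JDN of the second date = 2292207.
|2292207 − 2309716| = 17509.

17509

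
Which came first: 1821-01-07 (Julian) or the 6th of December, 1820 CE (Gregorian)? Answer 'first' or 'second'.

second

The two dates have Julian Day Numbers 2386185 and 2386141 respectively.
Since 2386141 < 2386185, the second date comes first.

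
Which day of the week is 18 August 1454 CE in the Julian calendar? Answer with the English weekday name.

This is JDN 2252361 (27 August 1454 Gregorian).
2252361 ≡ 6 (mod 7); counting from Monday = 0 gives Sunday.

Sunday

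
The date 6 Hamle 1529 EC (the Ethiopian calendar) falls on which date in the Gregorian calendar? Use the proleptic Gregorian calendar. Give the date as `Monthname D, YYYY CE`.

Both dates share Julian Day Number 2282628; in the Gregorian calendar that is 10 July 1537 CE.

July 10, 1537 CE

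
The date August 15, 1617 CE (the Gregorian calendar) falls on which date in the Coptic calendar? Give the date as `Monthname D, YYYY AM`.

Mesori 12, 1333 AM

Julian Day Number of the source date = 2311884.
Converting JDN 2311884 to the Coptic calendar gives 12 Mesori 1333 AM.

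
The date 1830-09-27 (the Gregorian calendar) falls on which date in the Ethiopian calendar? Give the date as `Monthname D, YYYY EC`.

Meskerem 18, 1823 EC

Both dates share Julian Day Number 2389723; in the Ethiopian calendar that is 18 Meskerem 1823 EC.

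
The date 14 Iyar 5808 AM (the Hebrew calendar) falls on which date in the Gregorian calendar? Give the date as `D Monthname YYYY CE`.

27 April 2048 CE

Julian Day Number of the source date = 2469194.
Converting JDN 2469194 to the Gregorian calendar gives 27 April 2048 CE.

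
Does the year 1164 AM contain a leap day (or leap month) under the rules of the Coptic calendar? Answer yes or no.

1164 mod 4 = 0; in the Coptic calendar a year is leap when year mod 4 = 3, so it is a common year.

no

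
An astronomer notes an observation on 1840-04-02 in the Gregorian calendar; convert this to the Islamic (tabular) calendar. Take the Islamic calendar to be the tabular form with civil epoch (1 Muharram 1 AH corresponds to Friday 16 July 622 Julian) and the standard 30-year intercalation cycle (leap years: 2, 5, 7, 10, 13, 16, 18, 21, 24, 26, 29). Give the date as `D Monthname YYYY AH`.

29 Muharram 1256 AH

Both dates share Julian Day Number 2393198; in the tabular Islamic calendar that is 29 Muharram 1256 AH.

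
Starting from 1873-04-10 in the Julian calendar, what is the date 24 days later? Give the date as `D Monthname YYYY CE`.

4 May 1873 CE

JDN of 1873-04-10 = 2405271.
2405271 + 24 = 2405295.
JDN 2405295 in the Julian calendar is 4 May 1873 CE.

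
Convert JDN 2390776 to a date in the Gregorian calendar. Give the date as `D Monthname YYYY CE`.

Counting from JDN 2299161 = 15 Oct 1582 gives an offset of 91615 days.

15 August 1833 CE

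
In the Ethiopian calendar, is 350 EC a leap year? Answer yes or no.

no

350 mod 4 = 2; in the Ethiopian calendar a year is leap when year mod 4 = 3, so it is a common year.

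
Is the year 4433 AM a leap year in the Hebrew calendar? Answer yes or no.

yes

Hebrew year 4433 is year 6 of its 19-year Metonic cycle; leap years are at positions 3, 6, 8, 11, 14, 17, 19, so it is a leap year (13 months).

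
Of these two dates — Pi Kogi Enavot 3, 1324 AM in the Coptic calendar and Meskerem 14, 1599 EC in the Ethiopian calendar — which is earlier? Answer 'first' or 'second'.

second

The two dates have Julian Day Numbers 2308618 and 2307903 respectively.
Since 2307903 < 2308618, the second date comes first.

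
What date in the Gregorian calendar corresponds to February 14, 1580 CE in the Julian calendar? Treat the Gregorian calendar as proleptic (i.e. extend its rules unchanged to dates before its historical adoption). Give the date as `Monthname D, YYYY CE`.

The Julian–Gregorian offset here is 10 days (Julian trailing).
14 February 1580 Julian + 10 days → 24 February 1580 Gregorian.

February 24, 1580 CE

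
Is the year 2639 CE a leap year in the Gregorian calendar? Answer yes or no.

2639 is not divisible by 4, so it is a common year.

no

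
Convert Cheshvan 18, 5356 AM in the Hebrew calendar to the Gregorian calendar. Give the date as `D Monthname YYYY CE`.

21 October 1595 CE

Julian Day Number of the source date = 2303915.
Converting JDN 2303915 to the Gregorian calendar gives 21 October 1595 CE.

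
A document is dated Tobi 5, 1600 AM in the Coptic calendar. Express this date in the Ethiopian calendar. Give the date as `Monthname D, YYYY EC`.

Tir 5, 1876 EC

Julian Day Number of the source date = 2409189.
Converting JDN 2409189 to the Ethiopian calendar gives 5 Tir 1876 EC.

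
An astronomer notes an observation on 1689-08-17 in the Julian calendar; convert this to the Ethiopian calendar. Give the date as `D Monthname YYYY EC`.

Julian Day Number of the source date = 2338194.
Converting JDN 2338194 to the Ethiopian calendar gives 24 Nehase 1681 EC.

24 Nehase 1681 EC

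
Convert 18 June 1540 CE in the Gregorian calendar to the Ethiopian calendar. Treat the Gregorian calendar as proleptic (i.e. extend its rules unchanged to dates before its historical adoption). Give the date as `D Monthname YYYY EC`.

Julian Day Number of the source date = 2283702.
Converting JDN 2283702 to the Ethiopian calendar gives 14 Sene 1532 EC.

14 Sene 1532 EC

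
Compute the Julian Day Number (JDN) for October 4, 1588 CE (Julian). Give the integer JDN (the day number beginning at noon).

Equivalently 14 October 1588 (Gregorian).
JDN 2299161 is 15 October 1582 CE (Gregorian); the target day is +2191 days from there, so JDN = 2301352.

2301352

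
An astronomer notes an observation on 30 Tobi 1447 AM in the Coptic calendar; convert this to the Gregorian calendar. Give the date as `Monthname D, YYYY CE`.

February 5, 1731 CE

Julian Day Number of the source date = 2353330.
Converting JDN 2353330 to the Gregorian calendar gives 5 February 1731 CE.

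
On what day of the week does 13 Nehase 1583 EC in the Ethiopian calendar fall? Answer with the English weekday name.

Friday

In the Gregorian calendar this is 16 August 1591 (JDN 2302388).
2302388 ≡ 4 (mod 7); counting from Monday = 0 gives Friday.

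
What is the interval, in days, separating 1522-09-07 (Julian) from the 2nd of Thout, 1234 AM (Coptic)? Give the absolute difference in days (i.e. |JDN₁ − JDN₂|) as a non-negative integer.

First date → JDN 2277218; second date → JDN 2275384.
The interval is |2277218 − 2275384| = 1834 days.

1834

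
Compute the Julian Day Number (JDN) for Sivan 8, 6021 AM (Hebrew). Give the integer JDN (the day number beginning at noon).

In the Gregorian calendar the same day is 7 June 2261.
JDN 2400001 is 17 November 1858 CE (Gregorian), MJD 0; the target day is +147030 days from there, so JDN = 2547031.

2547031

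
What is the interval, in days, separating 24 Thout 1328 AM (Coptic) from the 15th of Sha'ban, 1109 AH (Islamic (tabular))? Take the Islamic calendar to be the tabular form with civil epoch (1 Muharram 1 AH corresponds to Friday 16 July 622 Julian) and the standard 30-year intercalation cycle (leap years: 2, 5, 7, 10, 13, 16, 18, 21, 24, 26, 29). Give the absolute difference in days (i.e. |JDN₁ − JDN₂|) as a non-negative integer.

JDN of the first date = 2309740.
JDN of the second date = 2341299.
|2341299 − 2309740| = 31559.

31559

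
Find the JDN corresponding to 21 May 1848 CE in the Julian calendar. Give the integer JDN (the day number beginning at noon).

2396181

In the Gregorian calendar the same day is 2 June 1848.
JDN 2451545 is 1 January 2000 CE (Gregorian); the target day is −55364 days from there, so JDN = 2396181.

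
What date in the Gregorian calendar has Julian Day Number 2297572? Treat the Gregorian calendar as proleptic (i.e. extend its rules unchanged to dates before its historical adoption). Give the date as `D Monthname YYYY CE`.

JDN 2451545 is 1 Jan 2000; 2297572 is −153973 days from there.

9 June 1578 CE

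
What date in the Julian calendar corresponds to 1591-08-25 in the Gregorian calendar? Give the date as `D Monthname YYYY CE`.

For dates in this range the Gregorian date is 10 days ahead of the Julian.
25 August 1591 Gregorian − 10 days → 15 August 1591 Julian.

15 August 1591 CE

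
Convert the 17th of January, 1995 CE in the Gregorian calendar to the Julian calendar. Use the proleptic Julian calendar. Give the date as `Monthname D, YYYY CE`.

January 4, 1995 CE

At this point the Julian calendar is 13 days behind the Gregorian.
17 January 1995 Gregorian − 13 days → 4 January 1995 Julian.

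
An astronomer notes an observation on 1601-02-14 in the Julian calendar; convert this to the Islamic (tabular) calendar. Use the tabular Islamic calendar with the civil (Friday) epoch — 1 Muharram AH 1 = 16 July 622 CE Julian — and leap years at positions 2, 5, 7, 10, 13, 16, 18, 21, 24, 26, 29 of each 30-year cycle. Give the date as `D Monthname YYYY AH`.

Both dates share Julian Day Number 2305868; in the tabular Islamic calendar that is 20 Sha'ban 1009 AH.

20 Sha'ban 1009 AH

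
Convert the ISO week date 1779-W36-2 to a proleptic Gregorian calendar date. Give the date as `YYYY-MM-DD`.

ISO week 1 of 1779 is the week containing the first Thursday of 1779.
Week 36, day 2 (Tuesday) lands on 1779-09-07.

1779-09-07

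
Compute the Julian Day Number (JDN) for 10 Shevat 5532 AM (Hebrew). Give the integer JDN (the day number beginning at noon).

In the Gregorian calendar the same day is 15 January 1772.
JDN 2451545 is 1 January 2000 CE (Gregorian); the target day is −83261 days from there, so JDN = 2368284.

2368284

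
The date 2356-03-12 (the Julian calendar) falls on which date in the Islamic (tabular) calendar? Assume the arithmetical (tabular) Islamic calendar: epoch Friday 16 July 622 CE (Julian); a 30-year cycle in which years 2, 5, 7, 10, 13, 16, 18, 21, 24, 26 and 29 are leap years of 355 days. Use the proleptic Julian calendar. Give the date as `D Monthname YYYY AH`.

The source date corresponds to 28 March 2356 in the Gregorian calendar (JDN 2581658).
That day falls on 25 Dhu al-Qa'dah 1787 AH in the tabular Islamic calendar.

25 Dhu al-Qa'dah 1787 AH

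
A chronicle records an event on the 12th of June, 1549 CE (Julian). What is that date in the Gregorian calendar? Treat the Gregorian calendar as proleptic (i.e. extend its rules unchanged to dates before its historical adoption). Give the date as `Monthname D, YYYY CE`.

The Julian–Gregorian offset here is 10 days (Julian trailing).
12 June 1549 Julian + 10 days → 22 June 1549 Gregorian.

June 22, 1549 CE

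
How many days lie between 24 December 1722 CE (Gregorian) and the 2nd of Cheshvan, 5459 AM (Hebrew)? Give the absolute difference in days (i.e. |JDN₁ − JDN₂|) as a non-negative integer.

8843

JDN of the first date = 2350365.
JDN of the second date = 2341522.
|2341522 − 2350365| = 8843.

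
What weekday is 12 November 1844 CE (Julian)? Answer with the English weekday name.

Sunday

This is JDN 2394895 (24 November 1844 Gregorian).
JDN 2394895 mod 7 = 6, and JDN 0 was a Monday, so this is a Sunday.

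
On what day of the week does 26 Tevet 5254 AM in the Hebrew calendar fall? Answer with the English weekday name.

Saturday

This is JDN 2266745 (13 January 1494 Gregorian).
2266745 ≡ 5 (mod 7); counting from Monday = 0 gives Saturday.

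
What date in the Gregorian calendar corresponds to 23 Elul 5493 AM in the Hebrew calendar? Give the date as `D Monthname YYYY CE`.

3 September 1733 CE

Julian Day Number of the source date = 2354271.
Converting JDN 2354271 to the Gregorian calendar gives 3 September 1733 CE.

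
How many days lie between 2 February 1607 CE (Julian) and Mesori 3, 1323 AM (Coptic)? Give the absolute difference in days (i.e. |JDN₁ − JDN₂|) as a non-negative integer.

First date → JDN 2308047; second date → JDN 2308222.
The interval is |2308047 − 2308222| = 175 days.

175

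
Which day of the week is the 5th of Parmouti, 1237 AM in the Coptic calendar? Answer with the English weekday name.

Sunday

Equivalently 10 April 1521 Gregorian, JDN 2276693.
Since JDN mod 7 = 6 (0 = Monday), the day is Sunday.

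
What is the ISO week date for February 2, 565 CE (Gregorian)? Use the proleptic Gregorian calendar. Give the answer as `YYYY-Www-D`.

0565-W05-6

The weekday is Saturday (ISO weekday 6).
That Saturday belongs to ISO week 5 of ISO year 565.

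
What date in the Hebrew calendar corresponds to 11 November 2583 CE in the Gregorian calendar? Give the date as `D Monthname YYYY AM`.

Both dates share Julian Day Number 2664796; in the Hebrew calendar that is 5 Kislev 6344 AM.

5 Kislev 6344 AM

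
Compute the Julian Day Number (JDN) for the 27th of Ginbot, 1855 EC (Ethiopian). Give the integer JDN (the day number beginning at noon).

2401660

In the Gregorian calendar the same day is 3 June 1863.
JDN 2451545 is 1 January 2000 CE (Gregorian); the target day is −49885 days from there, so JDN = 2401660.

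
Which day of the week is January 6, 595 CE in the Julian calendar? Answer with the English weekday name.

Thursday

This is JDN 1938387 (8 January 595 Gregorian).
Since JDN mod 7 = 3 (0 = Monday), the day is Thursday.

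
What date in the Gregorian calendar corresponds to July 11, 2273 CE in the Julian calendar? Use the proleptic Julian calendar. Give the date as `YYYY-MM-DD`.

2273-07-26

At this point the Julian calendar is 15 days behind the Gregorian.
11 July 2273 Julian + 15 days → 26 July 2273 Gregorian.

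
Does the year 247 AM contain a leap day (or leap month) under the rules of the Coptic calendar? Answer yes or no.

yes

247 mod 4 = 3; in the Coptic calendar a year is leap when year mod 4 = 3, so it is a leap year.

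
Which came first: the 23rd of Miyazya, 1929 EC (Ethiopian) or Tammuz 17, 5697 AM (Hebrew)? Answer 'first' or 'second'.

first

Converting both to JDN: 2428655 vs 2428711; the smaller is the first.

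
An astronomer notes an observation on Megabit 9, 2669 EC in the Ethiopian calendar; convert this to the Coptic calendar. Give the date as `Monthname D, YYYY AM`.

The source date corresponds to 23 March 2677 in the Gregorian calendar (JDN 2698896).
That day falls on 9 Paremhat 2393 AM in the Coptic calendar.

Paremhat 9, 2393 AM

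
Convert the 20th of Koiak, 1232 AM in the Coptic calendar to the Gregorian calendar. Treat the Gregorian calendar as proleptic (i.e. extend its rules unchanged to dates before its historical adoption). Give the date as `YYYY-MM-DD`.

1515-12-27

Julian Day Number of the source date = 2274762.
Converting JDN 2274762 to the Gregorian calendar gives 27 December 1515 CE.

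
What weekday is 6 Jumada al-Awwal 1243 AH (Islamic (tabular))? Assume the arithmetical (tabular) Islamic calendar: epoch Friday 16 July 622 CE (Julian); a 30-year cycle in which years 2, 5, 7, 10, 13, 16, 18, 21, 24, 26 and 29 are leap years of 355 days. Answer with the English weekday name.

Sunday

In the Gregorian calendar this is 25 November 1827 (JDN 2388686).
Since JDN mod 7 = 6 (0 = Monday), the day is Sunday.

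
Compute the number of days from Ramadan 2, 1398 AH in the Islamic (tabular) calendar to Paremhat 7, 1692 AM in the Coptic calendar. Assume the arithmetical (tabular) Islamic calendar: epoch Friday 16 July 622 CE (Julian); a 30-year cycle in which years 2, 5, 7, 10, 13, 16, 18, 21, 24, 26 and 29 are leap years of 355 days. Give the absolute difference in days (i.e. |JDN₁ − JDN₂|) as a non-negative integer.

JDN of the first date = 2443727.
JDN of the second date = 2442854.
|2442854 − 2443727| = 873.

873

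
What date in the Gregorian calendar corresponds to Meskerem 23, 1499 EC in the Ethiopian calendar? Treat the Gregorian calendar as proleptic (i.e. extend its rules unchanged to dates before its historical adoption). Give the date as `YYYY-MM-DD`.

1506-09-30

Julian Day Number of the source date = 2271387.
Converting JDN 2271387 to the Gregorian calendar gives 30 September 1506 CE.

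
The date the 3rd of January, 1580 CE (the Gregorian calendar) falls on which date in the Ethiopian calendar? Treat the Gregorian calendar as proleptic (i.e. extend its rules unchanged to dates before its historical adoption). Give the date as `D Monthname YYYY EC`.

27 Tahsas 1572 EC

Julian Day Number of the source date = 2298145.
Converting JDN 2298145 to the Ethiopian calendar gives 27 Tahsas 1572 EC.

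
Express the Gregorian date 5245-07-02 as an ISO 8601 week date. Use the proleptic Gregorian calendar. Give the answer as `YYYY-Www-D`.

The weekday is Sunday (ISO weekday 7).
That Sunday belongs to ISO week 26 of ISO year 5245.

5245-W26-7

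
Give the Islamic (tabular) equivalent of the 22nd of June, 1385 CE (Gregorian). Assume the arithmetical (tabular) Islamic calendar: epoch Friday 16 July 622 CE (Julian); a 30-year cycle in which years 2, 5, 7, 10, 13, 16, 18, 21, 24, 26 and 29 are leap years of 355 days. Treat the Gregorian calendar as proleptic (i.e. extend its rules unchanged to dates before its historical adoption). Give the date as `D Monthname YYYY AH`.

5 Jumada al-Awwal 787 AH

Julian Day Number of the source date = 2227094.
Converting JDN 2227094 to the tabular Islamic calendar gives 5 Jumada al-Awwal 787 AH.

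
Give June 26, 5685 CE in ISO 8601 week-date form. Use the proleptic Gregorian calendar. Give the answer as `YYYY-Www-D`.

The weekday is Tuesday (ISO weekday 2).
That Tuesday belongs to ISO week 26 of ISO year 5685.

5685-W26-2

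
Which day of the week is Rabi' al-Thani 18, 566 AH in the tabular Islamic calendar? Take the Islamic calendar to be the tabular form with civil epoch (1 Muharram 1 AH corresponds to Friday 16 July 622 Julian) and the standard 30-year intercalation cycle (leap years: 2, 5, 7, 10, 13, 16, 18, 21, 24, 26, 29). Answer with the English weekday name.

Tuesday

This is JDN 2148763 (5 January 1171 Gregorian).
JDN 2148763 mod 7 = 1, and JDN 0 was a Monday, so this is a Tuesday.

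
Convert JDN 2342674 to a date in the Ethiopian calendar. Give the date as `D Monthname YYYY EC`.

26 Hidar 1694 EC

JDN 2342674 is 3 December 1701 in the Gregorian calendar.
In the Ethiopian calendar that day is 26 Hidar 1694 EC.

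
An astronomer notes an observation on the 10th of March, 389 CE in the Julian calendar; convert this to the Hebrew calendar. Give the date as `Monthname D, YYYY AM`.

The source date corresponds to 11 March 389 in the proleptic Gregorian calendar (JDN 1863209).
That day falls on 25 Adar 4149 AM in the Hebrew calendar.

Adar 25, 4149 AM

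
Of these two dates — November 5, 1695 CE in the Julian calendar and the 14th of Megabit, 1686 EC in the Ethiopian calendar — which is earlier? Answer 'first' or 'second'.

The two dates have Julian Day Numbers 2340465 and 2339860 respectively.
Since 2339860 < 2340465, the second date comes first.

second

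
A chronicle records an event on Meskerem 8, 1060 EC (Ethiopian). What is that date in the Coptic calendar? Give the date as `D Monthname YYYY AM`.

Both dates share Julian Day Number 2111028; in the Coptic calendar that is 8 Thout 784 AM.

8 Thout 784 AM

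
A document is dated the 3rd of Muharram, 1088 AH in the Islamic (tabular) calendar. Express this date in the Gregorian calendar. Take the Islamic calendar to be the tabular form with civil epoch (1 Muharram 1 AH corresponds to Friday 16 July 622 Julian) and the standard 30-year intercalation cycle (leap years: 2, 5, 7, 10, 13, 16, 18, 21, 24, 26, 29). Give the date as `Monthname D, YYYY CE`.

Both dates share Julian Day Number 2333639; in the Gregorian calendar that is 8 March 1677 CE.

March 8, 1677 CE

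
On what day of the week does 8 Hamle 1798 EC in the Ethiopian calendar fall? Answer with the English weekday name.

This is JDN 2380882 (14 July 1806 Gregorian).
JDN 2380882 mod 7 = 0, and JDN 0 was a Monday, so this is a Monday.

Monday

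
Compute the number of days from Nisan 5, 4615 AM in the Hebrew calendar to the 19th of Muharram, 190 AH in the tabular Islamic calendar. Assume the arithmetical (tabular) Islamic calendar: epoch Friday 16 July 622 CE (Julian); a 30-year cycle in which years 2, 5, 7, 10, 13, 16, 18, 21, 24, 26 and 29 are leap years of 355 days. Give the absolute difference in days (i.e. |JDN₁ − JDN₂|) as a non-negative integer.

JDN of the first date = 2033432.
JDN of the second date = 2015433.
|2015433 − 2033432| = 17999.

17999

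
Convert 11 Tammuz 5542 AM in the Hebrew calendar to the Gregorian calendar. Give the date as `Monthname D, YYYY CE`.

Julian Day Number of the source date = 2372096.
Converting JDN 2372096 to the Gregorian calendar gives 23 June 1782 CE.

June 23, 1782 CE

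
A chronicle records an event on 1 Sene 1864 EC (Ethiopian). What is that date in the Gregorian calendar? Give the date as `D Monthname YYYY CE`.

Julian Day Number of the source date = 2404952.
Converting JDN 2404952 to the Gregorian calendar gives 7 June 1872 CE.

7 June 1872 CE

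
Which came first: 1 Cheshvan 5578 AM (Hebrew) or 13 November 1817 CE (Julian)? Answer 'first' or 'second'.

first

The two dates have Julian Day Numbers 2384989 and 2385034 respectively.
Since 2384989 < 2385034, the first date comes first.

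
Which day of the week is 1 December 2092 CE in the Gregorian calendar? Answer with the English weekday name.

Since JDN mod 7 = 0 (0 = Monday), the day is Monday.

Monday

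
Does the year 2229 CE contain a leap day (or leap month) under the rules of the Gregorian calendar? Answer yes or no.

no

2229 is not divisible by 4, so it is a common year.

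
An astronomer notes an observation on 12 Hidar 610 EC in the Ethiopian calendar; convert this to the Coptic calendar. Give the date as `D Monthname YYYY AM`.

Both dates share Julian Day Number 1946729; in the Coptic calendar that is 12 Hathor 334 AM.

12 Hathor 334 AM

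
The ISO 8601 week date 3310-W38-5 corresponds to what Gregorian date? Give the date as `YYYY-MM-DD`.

ISO week 1 of 3310 is the week containing the first Thursday of 3310.
Week 38, day 5 (Friday) lands on 3310-09-19.

3310-09-19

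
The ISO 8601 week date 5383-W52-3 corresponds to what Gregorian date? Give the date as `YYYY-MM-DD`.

5383-12-24

ISO week 1 of 5383 is the week containing the first Thursday of 5383.
Week 52, day 3 (Wednesday) lands on 5383-12-24.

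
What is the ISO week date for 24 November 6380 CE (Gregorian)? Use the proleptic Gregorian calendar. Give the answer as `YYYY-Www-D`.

6380-W48-1

The weekday is Monday (ISO weekday 1).
That Monday belongs to ISO week 48 of ISO year 6380.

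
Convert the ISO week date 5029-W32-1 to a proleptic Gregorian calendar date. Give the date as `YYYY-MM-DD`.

ISO week 1 of 5029 is the week containing the first Thursday of 5029.
Week 32, day 1 (Monday) lands on 5029-08-03.

5029-08-03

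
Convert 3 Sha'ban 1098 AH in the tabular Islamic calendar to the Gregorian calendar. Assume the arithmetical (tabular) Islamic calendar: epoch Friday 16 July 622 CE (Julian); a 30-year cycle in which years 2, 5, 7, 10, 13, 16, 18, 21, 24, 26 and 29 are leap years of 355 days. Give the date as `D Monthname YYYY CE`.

14 June 1687 CE

Julian Day Number of the source date = 2337389.
Converting JDN 2337389 to the Gregorian calendar gives 14 June 1687 CE.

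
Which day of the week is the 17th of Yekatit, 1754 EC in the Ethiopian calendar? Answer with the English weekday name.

Monday

This is JDN 2364670 (22 February 1762 Gregorian).
Since JDN mod 7 = 0 (0 = Monday), the day is Monday.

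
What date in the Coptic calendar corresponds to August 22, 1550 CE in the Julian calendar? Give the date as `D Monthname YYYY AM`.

29 Mesori 1266 AM

The source date corresponds to 1 September 1550 in the proleptic Gregorian calendar (JDN 2287429).
That day falls on 29 Mesori 1266 AM in the Coptic calendar.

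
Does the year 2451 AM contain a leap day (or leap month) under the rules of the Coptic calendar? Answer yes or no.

yes

2451 mod 4 = 3; in the Coptic calendar a year is leap when year mod 4 = 3, so it is a leap year.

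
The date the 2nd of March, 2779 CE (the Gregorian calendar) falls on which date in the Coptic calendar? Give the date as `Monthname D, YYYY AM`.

Both dates share Julian Day Number 2736129; in the Coptic calendar that is 17 Meshir 2495 AM.

Meshir 17, 2495 AM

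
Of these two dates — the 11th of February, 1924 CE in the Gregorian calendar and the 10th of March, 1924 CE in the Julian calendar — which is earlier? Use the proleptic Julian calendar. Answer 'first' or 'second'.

The two dates have Julian Day Numbers 2423827 and 2423868 respectively.
Since 2423827 < 2423868, the first date comes first.

first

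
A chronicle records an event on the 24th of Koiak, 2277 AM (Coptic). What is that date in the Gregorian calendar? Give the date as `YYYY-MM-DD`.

2561-01-06

Julian Day Number of the source date = 2656452.
Converting JDN 2656452 to the Gregorian calendar gives 6 January 2561 CE.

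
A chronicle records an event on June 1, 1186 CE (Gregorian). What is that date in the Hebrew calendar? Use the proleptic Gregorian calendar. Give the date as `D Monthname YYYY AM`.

Both dates share Julian Day Number 2154389; in the Hebrew calendar that is 5 Sivan 4946 AM.

5 Sivan 4946 AM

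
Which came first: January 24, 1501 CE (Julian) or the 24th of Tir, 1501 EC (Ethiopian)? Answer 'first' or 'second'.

first

Converting both to JDN: 2269322 vs 2272239; the smaller is the first.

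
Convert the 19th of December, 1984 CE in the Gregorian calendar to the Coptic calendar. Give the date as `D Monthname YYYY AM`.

Julian Day Number of the source date = 2446054.
Converting JDN 2446054 to the Coptic calendar gives 10 Koiak 1701 AM.

10 Koiak 1701 AM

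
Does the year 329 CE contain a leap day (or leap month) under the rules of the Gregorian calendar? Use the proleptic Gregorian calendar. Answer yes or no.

329 is not divisible by 4, so it is a common year.

no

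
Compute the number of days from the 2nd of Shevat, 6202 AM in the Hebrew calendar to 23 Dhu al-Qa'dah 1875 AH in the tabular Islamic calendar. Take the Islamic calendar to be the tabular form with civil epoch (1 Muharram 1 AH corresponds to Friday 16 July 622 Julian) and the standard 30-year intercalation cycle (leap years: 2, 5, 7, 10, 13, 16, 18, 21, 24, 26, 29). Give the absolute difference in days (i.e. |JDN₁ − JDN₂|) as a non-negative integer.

First date → JDN 2612996; second date → JDN 2612840.
The interval is |2612996 − 2612840| = 156 days.

156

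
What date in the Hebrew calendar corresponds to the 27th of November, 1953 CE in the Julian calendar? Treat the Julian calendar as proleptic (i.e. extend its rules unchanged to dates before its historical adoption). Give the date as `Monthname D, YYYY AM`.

Julian Day Number of the source date = 2434722.
Converting JDN 2434722 to the Hebrew calendar gives 4 Tevet 5714 AM.

Tevet 4, 5714 AM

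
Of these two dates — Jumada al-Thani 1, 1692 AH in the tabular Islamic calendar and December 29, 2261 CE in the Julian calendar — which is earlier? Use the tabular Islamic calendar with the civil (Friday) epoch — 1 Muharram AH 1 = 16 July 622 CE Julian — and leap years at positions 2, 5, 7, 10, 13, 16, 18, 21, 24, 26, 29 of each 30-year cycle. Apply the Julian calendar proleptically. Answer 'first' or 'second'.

Converting both to JDN: 2547822 vs 2547251; the smaller is the second.

second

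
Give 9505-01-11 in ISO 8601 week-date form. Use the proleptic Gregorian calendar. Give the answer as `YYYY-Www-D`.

9505-W02-3

The weekday is Wednesday (ISO weekday 3).
That Wednesday belongs to ISO week 2 of ISO year 9505.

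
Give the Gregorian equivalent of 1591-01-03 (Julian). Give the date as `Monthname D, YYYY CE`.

At this point the Julian calendar is 10 days behind the Gregorian.
3 January 1591 Julian + 10 days → 13 January 1591 Gregorian.

January 13, 1591 CE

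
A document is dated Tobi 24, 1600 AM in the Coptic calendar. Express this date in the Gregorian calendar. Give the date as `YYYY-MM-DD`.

Both dates share Julian Day Number 2409208; in the Gregorian calendar that is 1 February 1884 CE.

1884-02-01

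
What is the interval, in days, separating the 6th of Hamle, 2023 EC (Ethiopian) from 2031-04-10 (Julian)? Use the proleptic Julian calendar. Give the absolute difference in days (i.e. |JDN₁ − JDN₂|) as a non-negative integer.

81

First date → JDN 2463061; second date → JDN 2462980.
The interval is |2463061 − 2462980| = 81 days.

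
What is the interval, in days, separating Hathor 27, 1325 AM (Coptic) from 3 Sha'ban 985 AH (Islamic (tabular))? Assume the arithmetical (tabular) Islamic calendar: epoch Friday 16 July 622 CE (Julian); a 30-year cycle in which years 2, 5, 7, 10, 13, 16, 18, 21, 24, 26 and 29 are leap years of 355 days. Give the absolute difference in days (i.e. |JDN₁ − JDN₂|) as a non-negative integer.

11361

JDN of the first date = 2308707.
JDN of the second date = 2297346.
|2297346 − 2308707| = 11361.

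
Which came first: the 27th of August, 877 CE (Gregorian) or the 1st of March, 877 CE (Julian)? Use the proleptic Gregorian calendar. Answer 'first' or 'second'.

Converting both to JDN: 2041617 vs 2041442; the smaller is the second.

second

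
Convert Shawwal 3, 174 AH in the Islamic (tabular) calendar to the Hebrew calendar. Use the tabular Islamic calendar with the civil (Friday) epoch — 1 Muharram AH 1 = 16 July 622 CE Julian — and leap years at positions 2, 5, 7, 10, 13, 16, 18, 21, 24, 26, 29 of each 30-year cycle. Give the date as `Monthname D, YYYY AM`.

The source date corresponds to 16 February 791 in the proleptic Gregorian calendar (JDN 2010013).
That day falls on 4 Adar 4551 AM in the Hebrew calendar.

Adar 4, 4551 AM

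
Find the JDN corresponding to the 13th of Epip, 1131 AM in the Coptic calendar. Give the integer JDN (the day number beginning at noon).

2238074

In the proleptic Gregorian calendar the same day is 16 July 1415.
JDN 2400001 is 17 November 1858 CE (Gregorian), MJD 0; the target day is −161927 days from there, so JDN = 2238074.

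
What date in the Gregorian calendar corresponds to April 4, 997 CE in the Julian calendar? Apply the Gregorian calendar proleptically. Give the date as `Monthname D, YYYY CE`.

At this point the Julian calendar is 5 days behind the Gregorian.
4 April 997 Julian + 5 days → 9 April 997 Gregorian.

April 9, 997 CE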